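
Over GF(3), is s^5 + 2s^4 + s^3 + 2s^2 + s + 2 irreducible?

No

Write m(s) = s^5 + 2s^4 + s^3 + 2s^2 + s + 2.
Check for roots in GF(3): m(0) = 2; m(1) = 0 → root; m(2) = 0 → root.
m(1) = 0, so (s − 1) divides m(s); m is reducible.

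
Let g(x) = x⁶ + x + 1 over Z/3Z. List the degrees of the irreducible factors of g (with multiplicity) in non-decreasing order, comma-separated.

Roots in Z/3Z: g(0) = 1; g(1) = 0 → root; g(2) = 1.
Linear factors from roots: (x - 1).
Complete factorization: g(x) = (x - 1)·(x² - x - 1)·(x³ - x² + x + 1).
Factor degrees with multiplicity: 1 + 2 + 3 = 6.

1, 2, 3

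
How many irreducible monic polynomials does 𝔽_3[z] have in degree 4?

18

Gauss's count: N_{3}(4) = (1/4) Σ_{d|4} μ(4/d)·3^d.
Divisors of 4: 1, 2, 4; μ(4/d) for each: 0, -1, 1.
Σ = − 3^2 + 3^4 = 72.
N = 72/4 = 18.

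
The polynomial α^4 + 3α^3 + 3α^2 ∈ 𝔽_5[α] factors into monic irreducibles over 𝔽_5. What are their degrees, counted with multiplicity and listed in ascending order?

1, 1, 2

Write g(α) = α^4 + 3α^3 + 3α^2.
Roots in 𝔽_5: g(0) = 0 → root; g(1) = 2; g(2) = 2; g(3) = 4; g(4) = 1.
Linear factors from roots: (α).
Complete factorization: g(α) = (α)^2·(α^2 + 3α + 3).
Factor degrees with multiplicity: 1 + 1 + 2 = 4.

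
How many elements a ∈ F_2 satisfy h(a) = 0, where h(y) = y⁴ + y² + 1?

0

Evaluate at each of the 2 elements of F_2:
h(0) = 1; h(1) = 1.
No element is a root.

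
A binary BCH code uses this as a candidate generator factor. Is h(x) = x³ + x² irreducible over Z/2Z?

Check for roots in Z/2Z: h(0) = 0 → root; h(1) = 0 → root.
h(0) = 0, so (x) divides h(x); h is reducible.

No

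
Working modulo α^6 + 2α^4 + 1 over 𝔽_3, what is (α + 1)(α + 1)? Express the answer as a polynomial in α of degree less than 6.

Multiply in 𝔽_3[α]: (α + 1)·(α + 1) = α^2 + 2α + 1.
Reduced: α^2 + 2α + 1.

α^2 + 2α + 1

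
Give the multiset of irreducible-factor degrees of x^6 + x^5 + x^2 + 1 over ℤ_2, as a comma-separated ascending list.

Write f(x) = x^6 + x^5 + x^2 + 1.
Roots in ℤ_2: f(0) = 1; f(1) = 0 → root.
Linear factors from roots: (x + 1).
Complete factorization: f(x) = (x + 1)·(x^2 + x + 1)·(x^3 + x^2 + 1).
Factor degrees with multiplicity: 1 + 2 + 3 = 6.

1, 2, 3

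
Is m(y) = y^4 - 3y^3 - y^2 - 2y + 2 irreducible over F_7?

No

Check for roots in F_7: m(0) = 2; m(1) = 4; m(2) = 0 → root; m(3) = 1; m(4) = 0 → root; m(5) = 0 → root; m(6) = 0 → root.
m(2) = 0, so (y − 2) divides m(y); m is reducible.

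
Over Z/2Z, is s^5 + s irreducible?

No

Write P(s) = s^5 + s.
Check for roots in Z/2Z: P(0) = 0 → root; P(1) = 0 → root.
P(0) = 0, so (s) divides P(s); P is reducible.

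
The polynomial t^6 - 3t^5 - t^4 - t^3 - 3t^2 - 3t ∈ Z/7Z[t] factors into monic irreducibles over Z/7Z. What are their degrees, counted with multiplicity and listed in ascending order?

1, 1, 2, 2

Write f(t) = t^6 - 3t^5 - t^4 - t^3 - 3t^2 - 3t.
Linear factors from roots: (t), (t + 3).
Complete factorization: f(t) = (t)·(t + 3)·(t^2 + 2t + 2)·(t^2 - t + 3).
Factor degrees with multiplicity: 1 + 1 + 2 + 2 = 6.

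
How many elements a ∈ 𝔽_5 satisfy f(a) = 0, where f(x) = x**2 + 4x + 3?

Evaluate at each of the 5 elements of 𝔽_5:
f(0) = 3; f(1) = 3; f(2) = 0 → root; f(3) = 4; f(4) = 0 → root.
Roots: {2, 4}.

2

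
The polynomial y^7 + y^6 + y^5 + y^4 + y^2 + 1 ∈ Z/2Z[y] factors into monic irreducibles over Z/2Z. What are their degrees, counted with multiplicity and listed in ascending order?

Write g(y) = y^7 + y^6 + y^5 + y^4 + y^2 + 1.
Roots in Z/2Z: g(0) = 1; g(1) = 0 → root.
Linear factors from roots: (y + 1).
Complete factorization: g(y) = (y + 1)^2·(y^2 + y + 1)·(y^3 + y + 1).
Factor degrees with multiplicity: 1 + 1 + 2 + 3 = 7.

1, 1, 2, 3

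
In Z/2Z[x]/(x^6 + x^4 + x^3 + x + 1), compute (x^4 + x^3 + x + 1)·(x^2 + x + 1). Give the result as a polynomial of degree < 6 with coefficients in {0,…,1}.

Multiply in Z/2Z[x]: (x^4 + x^3 + x + 1)·(x^2 + x + 1) = x^6 + 1.
Reduce using x^6 ≡ x^4 + x^3 + x + 1 (mod x^6 + x^4 + x^3 + x + 1).
Reduced: x^4 + x^3 + x.

x^4 + x^3 + x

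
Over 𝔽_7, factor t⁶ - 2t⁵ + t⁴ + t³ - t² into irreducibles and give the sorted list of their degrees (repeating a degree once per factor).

Write g(t) = t⁶ - 2t⁵ + t⁴ + t³ - t².
Linear factors from roots: (t), (t - 1), (t + 3).
Complete factorization: g(t) = (t + 3)·(t - 1)·(t)^2·(t² + 3t - 2).
Factor degrees with multiplicity: 1 + 1 + 1 + 1 + 2 = 6.

1, 1, 1, 1, 2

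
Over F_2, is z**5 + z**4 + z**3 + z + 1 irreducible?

Yes

Write h(z) = z**5 + z**4 + z**3 + z + 1.
Check for roots in F_2: h(0) = 1; h(1) = 1.
No roots, so no linear factors.
Monic irreducibles of degree 2 over GF(2): z**2 + z + 1.
None of them divide h (all give nonzero remainder).
No irreducible factor of degree ≤ 2 exists, so h is irreducible over GF(2).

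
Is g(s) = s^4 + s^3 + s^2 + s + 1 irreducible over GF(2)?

Check for roots in GF(2): g(0) = 1; g(1) = 1.
No roots, so no linear factors.
Monic irreducibles of degree 2 over GF(2): s^2 + s + 1.
None of them divide g (all give nonzero remainder).
No irreducible factor of degree ≤ 2 exists, so g is irreducible over GF(2).

Yes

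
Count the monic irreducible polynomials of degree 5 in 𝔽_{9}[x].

By the necklace-counting formula, N_9(5) = (1/5) Σ_{d|5} μ(5/d)·9^d.
Divisors of 5: 1, 5; μ(5/d) for each: -1, 1.
Σ = − 9^1 + 9^5 = 59040.
N = 59040/5 = 11808.

11808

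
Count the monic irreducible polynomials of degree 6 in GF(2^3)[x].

Gauss's count: N_{8}(6) = (1/6) Σ_{d|6} μ(6/d)·8^d.
Divisors of 6: 1, 2, 3, 6; μ(6/d) for each: 1, -1, -1, 1.
Σ = 8^1 − 8^2 − 8^3 + 8^6 = 261576.
N = 261576/6 = 43596.

43596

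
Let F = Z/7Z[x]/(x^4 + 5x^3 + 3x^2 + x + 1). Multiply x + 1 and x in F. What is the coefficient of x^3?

0

Multiply in Z/7Z[x]: (x + 1)·(x) = x^2 + x.
Reduced: x^2 + x.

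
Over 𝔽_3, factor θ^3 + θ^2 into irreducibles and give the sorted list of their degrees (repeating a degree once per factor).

1, 1, 1

Write h(θ) = θ^3 + θ^2.
Roots in 𝔽_3: h(0) = 0 → root; h(1) = 2; h(2) = 0 → root.
Linear factors from roots: (θ), (θ + 1).
Complete factorization: h(θ) = (θ + 1)·(θ)^2.
Factor degrees with multiplicity: 1 + 1 + 1 = 3.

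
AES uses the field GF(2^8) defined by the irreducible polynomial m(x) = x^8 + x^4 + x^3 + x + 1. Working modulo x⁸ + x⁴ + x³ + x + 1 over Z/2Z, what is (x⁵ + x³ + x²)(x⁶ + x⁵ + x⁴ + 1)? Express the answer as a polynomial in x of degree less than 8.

x^7 + x^6 + x^4 + x^3

Multiply in Z/2Z[x]: (x⁵ + x³ + x²)·(x⁶ + x⁵ + x⁴ + 1) = x¹¹ + x¹⁰ + x⁶ + x⁵ + x³ + x².
Reduce using x⁸ ≡ x⁴ + x³ + x + 1 (mod x⁸ + x⁴ + x³ + x + 1).
Reduced: x⁷ + x⁶ + x⁴ + x³.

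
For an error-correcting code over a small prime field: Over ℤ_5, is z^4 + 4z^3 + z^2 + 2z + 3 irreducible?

Write P(z) = z^4 + 4z^3 + z^2 + 2z + 3.
Check for roots in ℤ_5: P(0) = 3; P(1) = 1; P(2) = 4; P(3) = 2; P(4) = 4.
No roots, so no linear factors.
Degree-2 irreducible divisors: test the 10 monic irreducibles of degree 2 over GF(5).
None of them divide P (all give nonzero remainder).
No irreducible factor of degree ≤ 2 exists, so P is irreducible over GF(5).

Yes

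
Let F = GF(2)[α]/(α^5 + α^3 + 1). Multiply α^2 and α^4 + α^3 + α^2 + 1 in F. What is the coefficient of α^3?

1

Multiply in GF(2)[α]: (α^2)·(α^4 + α^3 + α^2 + 1) = α^6 + α^5 + α^4 + α^2.
Reduce using α^5 ≡ α^3 + 1 (mod α^5 + α^3 + 1).
Reduced: α^3 + α^2 + α + 1.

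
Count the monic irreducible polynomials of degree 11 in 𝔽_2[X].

186

By the necklace-counting formula, N_2(11) = (1/11) Σ_{d|11} μ(11/d)·2^d.
Divisors of 11: 1, 11; μ(11/d) for each: -1, 1.
Σ = − 2^1 + 2^11 = 2046.
N = 2046/11 = 186.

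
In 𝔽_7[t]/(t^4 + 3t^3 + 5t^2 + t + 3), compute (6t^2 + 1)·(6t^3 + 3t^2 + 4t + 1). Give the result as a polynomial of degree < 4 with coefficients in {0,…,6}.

Multiply in 𝔽_7[t]: (6t^2 + 1)·(6t^3 + 3t^2 + 4t + 1) = t^5 + 4t^4 + 2t^3 + 2t^2 + 4t + 1.
Reduce using t^4 ≡ 4t^3 + 2t^2 + 6t + 4 (mod t^4 + 3t^3 + 5t^2 + t + 3).
Reduced: t^3 + 3t^2 + 5.

t^3 + 3t^2 + 5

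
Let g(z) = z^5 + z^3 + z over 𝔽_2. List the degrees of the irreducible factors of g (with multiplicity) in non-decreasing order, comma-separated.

1, 2, 2

Roots in 𝔽_2: g(0) = 0 → root; g(1) = 1.
Linear factors from roots: (z).
Complete factorization: g(z) = (z)·(z^2 + z + 1)^2.
Factor degrees with multiplicity: 1 + 2 + 2 = 5.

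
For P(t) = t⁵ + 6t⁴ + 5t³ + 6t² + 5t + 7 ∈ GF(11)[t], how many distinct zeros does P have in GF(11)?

Evaluate at each of the 11 elements of GF(11):
P(0) = 7; P(1) = 8; P(2) = 0 → root; P(3) = 5; P(4) = 0 → root; P(5) = 4; P(6) = 0 → root; P(7) = 0 → root; P(8) = 0 → root; P(9) = 1; P(10) = 8.
Roots: {2, 4, 6, 7, 8}.

5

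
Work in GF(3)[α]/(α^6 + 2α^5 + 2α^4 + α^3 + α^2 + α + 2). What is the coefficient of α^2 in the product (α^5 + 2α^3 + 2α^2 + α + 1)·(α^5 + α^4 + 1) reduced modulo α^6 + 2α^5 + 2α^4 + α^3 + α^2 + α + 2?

Multiply in GF(3)[α]: (α^5 + 2α^3 + 2α^2 + α + 1)·(α^5 + α^4 + 1) = α^10 + α^9 + 2α^8 + α^7 + α^4 + 2α^3 + 2α^2 + α + 1.
Reduce using α^6 ≡ α^5 + α^4 + 2α^3 + 2α^2 + 2α + 1 (mod α^6 + 2α^5 + 2α^4 + α^3 + α^2 + α + 2).
Reduced: 2α^5 + α^3 + 2α + 1.

0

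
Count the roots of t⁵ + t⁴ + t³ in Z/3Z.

Write h(t) = t⁵ + t⁴ + t³.
Evaluate at each of the 3 elements of Z/3Z:
h(0) = 0 → root; h(1) = 0 → root; h(2) = 2.
Roots: {0, 1}.

2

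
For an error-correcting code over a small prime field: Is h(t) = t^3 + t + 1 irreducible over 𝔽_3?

No

Check for roots in 𝔽_3: h(0) = 1; h(1) = 0 → root; h(2) = 2.
h(1) = 0, so (t − 1) divides h(t); h is reducible.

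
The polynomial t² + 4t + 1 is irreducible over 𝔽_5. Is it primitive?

No

Write f(t) = t² + 4t + 1.
|GF(5^2)^×| = 5^2 − 1 = 24. Prime factorization: 24 = 2^3·3.
f is primitive ⇔ t has order 24 in GF(5)[t]/(f), i.e. t^(24/q) ≠ 1 for each prime q | 24.
t^(12) mod f = 1
t^(8) mod f = t + 4.
Since t^(12) = 1, the order of t divides 12 < 24; not primitive.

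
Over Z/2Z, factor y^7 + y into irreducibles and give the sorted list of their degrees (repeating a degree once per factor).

1, 1, 1, 2, 2

Write h(y) = y^7 + y.
Roots in Z/2Z: h(0) = 0 → root; h(1) = 0 → root.
Linear factors from roots: (y), (y + 1).
Complete factorization: h(y) = (y)·(y + 1)^2·(y^2 + y + 1)^2.
Factor degrees with multiplicity: 1 + 1 + 1 + 2 + 2 = 7.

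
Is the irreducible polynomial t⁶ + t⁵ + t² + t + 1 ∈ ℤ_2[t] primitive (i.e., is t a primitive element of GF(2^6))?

Write f(t) = t⁶ + t⁵ + t² + t + 1.
|GF(2^6)^×| = 2^6 − 1 = 63. Prime factorization: 63 = 3^2·7.
f is primitive ⇔ t has order 63 in GF(2)[t]/(f), i.e. t^(63/q) ≠ 1 for each prime q | 63.
t^(21) mod f = t⁵ + t³ + t².
t^(9) mod f = t³ + t² + 1.
None equal 1, so t has full order 63; f is primitive.

Yes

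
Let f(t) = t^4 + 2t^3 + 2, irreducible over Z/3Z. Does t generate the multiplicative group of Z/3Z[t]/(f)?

Yes

|GF(3^4)^×| = 3^4 − 1 = 80. Prime factorization: 80 = 2^4·5.
f is primitive ⇔ t has order 80 in GF(3)[t]/(f), i.e. t^(80/q) ≠ 1 for each prime q | 80.
t^(40) mod f = 2.
t^(16) mod f = 2t^2 + t + 2.
None equal 1, so t has full order 80; f is primitive.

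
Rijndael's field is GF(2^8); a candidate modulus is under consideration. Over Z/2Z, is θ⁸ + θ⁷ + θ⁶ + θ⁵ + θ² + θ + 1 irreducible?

Yes

Write h(θ) = θ⁸ + θ⁷ + θ⁶ + θ⁵ + θ² + θ + 1.
Check for roots in Z/2Z: h(0) = 1; h(1) = 1.
No roots, so no linear factors.
Monic irreducibles of degree 2 over GF(2): θ² + θ + 1.
None of them divide h (all give nonzero remainder).
Monic irreducibles of degree 3 over GF(2): θ³ + θ + 1, θ³ + θ² + 1.
None of them divide h (all give nonzero remainder).
Monic irreducibles of degree 4 over GF(2): θ⁴ + θ + 1, θ⁴ + θ³ + 1, θ⁴ + θ³ + θ² + θ + 1.
None of them divide h (all give nonzero remainder).
No irreducible factor of degree ≤ 4 exists, so h is irreducible over GF(2).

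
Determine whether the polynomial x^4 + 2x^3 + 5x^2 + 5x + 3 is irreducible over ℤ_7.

Write g(x) = x^4 + 2x^3 + 5x^2 + 5x + 3.
Check for roots in ℤ_7: g(0) = 3; g(1) = 2; g(2) = 2; g(3) = 2; g(4) = 4; g(5) = 6; g(6) = 2.
No roots, so no linear factors.
Degree-2 irreducible divisors: test the 21 monic irreducibles of degree 2 over GF(7).
None of them divide g (all give nonzero remainder).
No irreducible factor of degree ≤ 2 exists, so g is irreducible over GF(7).

Yes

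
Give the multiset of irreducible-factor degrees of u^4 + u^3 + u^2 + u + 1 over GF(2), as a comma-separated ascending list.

4

Write g(u) = u^4 + u^3 + u^2 + u + 1.
Roots in GF(2): g(0) = 1; g(1) = 1.
Complete factorization: g(u) = (u^4 + u^3 + u^2 + u + 1).
Factor degrees with multiplicity: 4 = 4.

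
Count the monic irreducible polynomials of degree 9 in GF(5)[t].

217000

x^(5^9) − x is the product of all monic irreducibles of degree dividing 9; Möbius inversion gives N = (1/9) Σ μ(9/d)·5^d.
Divisors of 9: 1, 3, 9; μ(9/d) for each: 0, -1, 1.
Σ = − 5^3 + 5^9 = 1953000.
N = 1953000/9 = 217000.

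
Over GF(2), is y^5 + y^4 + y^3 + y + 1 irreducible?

Write m(y) = y^5 + y^4 + y^3 + y + 1.
Check for roots in GF(2): m(0) = 1; m(1) = 1.
No roots, so no linear factors.
Monic irreducibles of degree 2 over GF(2): y^2 + y + 1.
None of them divide m (all give nonzero remainder).
No irreducible factor of degree ≤ 2 exists, so m is irreducible over GF(2).

Yes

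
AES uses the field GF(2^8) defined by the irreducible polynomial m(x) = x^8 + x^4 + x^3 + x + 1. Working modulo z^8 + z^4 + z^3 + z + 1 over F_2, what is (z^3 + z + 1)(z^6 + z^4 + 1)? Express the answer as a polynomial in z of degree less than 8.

z^6 + z^3 + z^2 + 1

Multiply in F_2[z]: (z^3 + z + 1)·(z^6 + z^4 + 1) = z^9 + z^6 + z^5 + z^4 + z^3 + z + 1.
Reduce using z^8 ≡ z^4 + z^3 + z + 1 (mod z^8 + z^4 + z^3 + z + 1).
Reduced: z^6 + z^3 + z^2 + 1.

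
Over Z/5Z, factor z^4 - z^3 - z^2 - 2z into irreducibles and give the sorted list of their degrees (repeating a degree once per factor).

Write f(z) = z^4 - z^3 - z^2 - 2z.
Roots in Z/5Z: f(0) = 0 → root; f(1) = 2; f(2) = 0 → root; f(3) = 4; f(4) = 3.
Linear factors from roots: (z), (z - 2).
Complete factorization: f(z) = (z)·(z - 2)·(z^2 + z + 1).
Factor degrees with multiplicity: 1 + 1 + 2 = 4.

1, 1, 2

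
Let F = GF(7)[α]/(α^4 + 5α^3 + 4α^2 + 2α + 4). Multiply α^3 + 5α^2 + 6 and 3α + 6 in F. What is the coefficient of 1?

Multiply in GF(7)[α]: (α^3 + 5α^2 + 6)·(3α + 6) = 3α^4 + 2α^2 + 4α + 1.
Reduce using α^4 ≡ 2α^3 + 3α^2 + 5α + 3 (mod α^4 + 5α^3 + 4α^2 + 2α + 4).
Reduced: 6α^3 + 4α^2 + 5α + 3.

3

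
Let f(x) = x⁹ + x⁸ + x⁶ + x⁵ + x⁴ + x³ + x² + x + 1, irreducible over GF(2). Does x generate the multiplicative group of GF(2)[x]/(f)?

|GF(2^9)^×| = 2^9 − 1 = 511. Prime factorization: 511 = 7·73.
f is primitive ⇔ x has order 511 in GF(2)[x]/(f), i.e. x^(511/q) ≠ 1 for each prime q | 511.
x^(73) mod f = x⁸ + x⁷ + x⁶ + x² + x + 1.
x^(7) mod f = x⁷.
None equal 1, so x has full order 511; f is primitive.

Yes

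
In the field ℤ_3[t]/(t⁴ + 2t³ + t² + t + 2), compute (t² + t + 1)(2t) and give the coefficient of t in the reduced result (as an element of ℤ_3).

Multiply in ℤ_3[t]: (t² + t + 1)·(2t) = 2t³ + 2t² + 2t.
Reduced: 2t³ + 2t² + 2t.

2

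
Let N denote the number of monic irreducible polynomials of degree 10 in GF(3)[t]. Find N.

The number of monic irreducibles of degree 10 over GF(3) is (1/10)·Σ_{d∣10} μ(10/d) 3^d.
Divisors of 10: 1, 2, 5, 10; μ(10/d) for each: 1, -1, -1, 1.
Σ = 3^1 − 3^2 − 3^5 + 3^10 = 58800.
N = 58800/10 = 5880.

5880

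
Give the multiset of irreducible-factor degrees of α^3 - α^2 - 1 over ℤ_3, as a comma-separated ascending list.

1, 2

Write g(α) = α^3 - α^2 - 1.
Roots in ℤ_3: g(0) = 2; g(1) = 2; g(2) = 0 → root.
Linear factors from roots: (α + 1).
Complete factorization: g(α) = (α + 1)·(α^2 + α - 1).
Factor degrees with multiplicity: 1 + 2 = 3.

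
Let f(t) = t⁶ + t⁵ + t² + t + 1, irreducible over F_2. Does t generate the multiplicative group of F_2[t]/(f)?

|GF(2^6)^×| = 2^6 − 1 = 63. Prime factorization: 63 = 3^2·7.
f is primitive ⇔ t has order 63 in GF(2)[t]/(f), i.e. t^(63/q) ≠ 1 for each prime q | 63.
t^(21) mod f = t⁵ + t³ + t².
t^(9) mod f = t³ + t² + 1.
None equal 1, so t has full order 63; f is primitive.

Yes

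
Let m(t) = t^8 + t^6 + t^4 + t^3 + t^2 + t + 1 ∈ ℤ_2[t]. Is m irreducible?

Check for roots in ℤ_2: m(0) = 1; m(1) = 1.
No roots, so no linear factors.
Monic irreducibles of degree 2 over GF(2): t^2 + t + 1.
None of them divide m (all give nonzero remainder).
Monic irreducibles of degree 3 over GF(2): t^3 + t + 1, t^3 + t^2 + 1.
None of them divide m (all give nonzero remainder).
Monic irreducibles of degree 4 over GF(2): t^4 + t + 1, t^4 + t^3 + 1, t^4 + t^3 + t^2 + t + 1.
None of them divide m (all give nonzero remainder).
No irreducible factor of degree ≤ 4 exists, so m is irreducible over GF(2).

Yes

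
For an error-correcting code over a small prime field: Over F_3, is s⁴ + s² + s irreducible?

No

Write h(s) = s⁴ + s² + s.
Check for roots in F_3: h(0) = 0 → root; h(1) = 0 → root; h(2) = 1.
h(0) = 0, so (s) divides h(s); h is reducible.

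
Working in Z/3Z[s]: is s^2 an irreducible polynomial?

Write P(s) = s^2.
Check for roots in Z/3Z: P(0) = 0 → root; P(1) = 1; P(2) = 1.
P(0) = 0, so (s) divides P(s); P is reducible.

No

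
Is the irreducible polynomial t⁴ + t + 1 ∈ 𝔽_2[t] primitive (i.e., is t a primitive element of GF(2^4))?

Write f(t) = t⁴ + t + 1.
|GF(2^4)^×| = 2^4 − 1 = 15. Prime factorization: 15 = 3·5.
f is primitive ⇔ t has order 15 in GF(2)[t]/(f), i.e. t^(15/q) ≠ 1 for each prime q | 15.
t^(5) mod f = t² + t.
t^(3) mod f = t³.
None equal 1, so t has full order 15; f is primitive.

Yes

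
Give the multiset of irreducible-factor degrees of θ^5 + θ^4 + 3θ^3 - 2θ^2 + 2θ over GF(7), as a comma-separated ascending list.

1, 1, 3

Write h(θ) = θ^5 + θ^4 + 3θ^3 - 2θ^2 + 2θ.
Linear factors from roots: (θ), (θ + 1).
Complete factorization: h(θ) = (θ)·(θ + 1)·(θ^3 + 3θ + 2).
Factor degrees with multiplicity: 1 + 1 + 3 = 5.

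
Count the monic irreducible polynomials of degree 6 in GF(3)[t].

x^(3^6) − x is the product of all monic irreducibles of degree dividing 6; Möbius inversion gives N = (1/6) Σ μ(6/d)·3^d.
Divisors of 6: 1, 2, 3, 6; μ(6/d) for each: 1, -1, -1, 1.
Σ = 3^1 − 3^2 − 3^3 + 3^6 = 696.
N = 696/6 = 116.

116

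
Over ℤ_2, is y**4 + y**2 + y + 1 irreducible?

Write f(y) = y**4 + y**2 + y + 1.
Check for roots in ℤ_2: f(0) = 1; f(1) = 0 → root.
f(1) = 0, so (y − 1) divides f(y); f is reducible.

No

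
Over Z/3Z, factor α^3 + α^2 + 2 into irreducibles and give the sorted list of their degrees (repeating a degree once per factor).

Write g(α) = α^3 + α^2 + 2.
Roots in Z/3Z: g(0) = 2; g(1) = 1; g(2) = 2.
Complete factorization: g(α) = (α^3 + α^2 + 2).
Factor degrees with multiplicity: 3 = 3.

3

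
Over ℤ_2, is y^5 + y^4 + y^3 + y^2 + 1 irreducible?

Yes

Write h(y) = y^5 + y^4 + y^3 + y^2 + 1.
Check for roots in ℤ_2: h(0) = 1; h(1) = 1.
No roots, so no linear factors.
Monic irreducibles of degree 2 over GF(2): y^2 + y + 1.
None of them divide h (all give nonzero remainder).
No irreducible factor of degree ≤ 2 exists, so h is irreducible over GF(2).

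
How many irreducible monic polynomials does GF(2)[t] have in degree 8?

By the necklace-counting formula, N_2(8) = (1/8) Σ_{d|8} μ(8/d)·2^d.
Divisors of 8: 1, 2, 4, 8; μ(8/d) for each: 0, 0, -1, 1.
Σ = − 2^4 + 2^8 = 240.
N = 240/8 = 30.

30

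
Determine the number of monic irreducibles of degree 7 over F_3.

x^(3^7) − x is the product of all monic irreducibles of degree dividing 7; Möbius inversion gives N = (1/7) Σ μ(7/d)·3^d.
Divisors of 7: 1, 7; μ(7/d) for each: -1, 1.
Σ = − 3^1 + 3^7 = 2184.
N = 2184/7 = 312.

312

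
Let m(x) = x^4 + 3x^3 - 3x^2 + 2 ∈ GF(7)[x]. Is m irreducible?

Yes

Check for roots in GF(7): m(0) = 2; m(1) = 3; m(2) = 2; m(3) = 4; m(4) = 3; m(5) = 3; m(6) = 4.
No roots, so no linear factors.
Degree-2 irreducible divisors: test the 21 monic irreducibles of degree 2 over GF(7).
None of them divide m (all give nonzero remainder).
No irreducible factor of degree ≤ 2 exists, so m is irreducible over GF(7).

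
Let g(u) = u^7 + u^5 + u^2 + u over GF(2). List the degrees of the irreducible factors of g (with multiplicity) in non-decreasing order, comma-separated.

1, 1, 2, 3

Roots in GF(2): g(0) = 0 → root; g(1) = 0 → root.
Linear factors from roots: (u), (u + 1).
Complete factorization: g(u) = (u)·(u + 1)·(u^2 + u + 1)·(u^3 + u + 1).
Factor degrees with multiplicity: 1 + 1 + 2 + 3 = 7.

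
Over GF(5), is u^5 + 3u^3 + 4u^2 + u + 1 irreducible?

Write P(u) = u^5 + 3u^3 + 4u^2 + u + 1.
Check for roots in GF(5): P(0) = 1; P(1) = 0 → root; P(2) = 0 → root; P(3) = 4; P(4) = 0 → root.
P(1) = 0, so (u − 1) divides P(u); P is reducible.

No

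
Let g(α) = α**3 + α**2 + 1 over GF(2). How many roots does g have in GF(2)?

Evaluate at each of the 2 elements of GF(2):
g(0) = 1; g(1) = 1.
No element is a root.

0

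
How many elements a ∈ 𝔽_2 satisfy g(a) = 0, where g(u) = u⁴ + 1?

Evaluate at each of the 2 elements of 𝔽_2:
g(0) = 1; g(1) = 0 → root.
Roots: {1}.

1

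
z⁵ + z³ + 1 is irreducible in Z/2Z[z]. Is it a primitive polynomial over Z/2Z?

Write f(z) = z⁵ + z³ + 1.
|GF(2^5)^×| = 2^5 − 1 = 31. Prime factorization: 31 = 31.
f is primitive ⇔ z has order 31 in GF(2)[z]/(f), i.e. z^(31/q) ≠ 1 for each prime q | 31.
z^(1) mod f = z.
None equal 1, so z has full order 31; f is primitive.

Yes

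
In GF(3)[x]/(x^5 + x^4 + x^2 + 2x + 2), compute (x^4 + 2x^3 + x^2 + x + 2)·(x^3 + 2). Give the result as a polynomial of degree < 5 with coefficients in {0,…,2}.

2x^4 + x^2 + 1

Multiply in GF(3)[x]: (x^4 + 2x^3 + x^2 + x + 2)·(x^3 + 2) = x^7 + 2x^6 + x^5 + 2x^2 + 2x + 1.
Reduce using x^5 ≡ 2x^4 + 2x^2 + x + 1 (mod x^5 + x^4 + x^2 + 2x + 2).
Reduced: 2x^4 + x^2 + 1.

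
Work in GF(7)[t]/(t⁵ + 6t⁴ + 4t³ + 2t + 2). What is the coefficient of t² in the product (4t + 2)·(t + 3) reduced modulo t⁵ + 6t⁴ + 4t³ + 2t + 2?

4

Multiply in GF(7)[t]: (4t + 2)·(t + 3) = 4t² + 6.
Reduced: 4t² + 6.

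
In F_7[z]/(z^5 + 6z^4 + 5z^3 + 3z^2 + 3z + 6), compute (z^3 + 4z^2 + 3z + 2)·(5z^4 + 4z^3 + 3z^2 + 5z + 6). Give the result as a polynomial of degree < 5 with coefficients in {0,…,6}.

z^4 + 3z^3 + 3z^2 + 6z + 1

Multiply in F_7[z]: (z^3 + 4z^2 + 3z + 2)·(5z^4 + 4z^3 + 3z^2 + 5z + 6) = 5z^7 + 3z^6 + 6z^5 + 4z^4 + z^3 + 3z^2 + 5.
Reduce using z^5 ≡ z^4 + 2z^3 + 4z^2 + 4z + 1 (mod z^5 + 6z^4 + 5z^3 + 3z^2 + 3z + 6).
Reduced: z^4 + 3z^3 + 3z^2 + 6z + 1.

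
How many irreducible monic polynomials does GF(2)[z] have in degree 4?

3

By the necklace-counting formula, N_2(4) = (1/4) Σ_{d|4} μ(4/d)·2^d.
Divisors of 4: 1, 2, 4; μ(4/d) for each: 0, -1, 1.
Σ = − 2^2 + 2^4 = 12.
N = 12/4 = 3.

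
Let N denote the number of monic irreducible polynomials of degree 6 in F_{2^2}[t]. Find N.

670

The number of monic irreducibles of degree 6 over GF(4) is (1/6)·Σ_{d∣6} μ(6/d) 4^d.
Divisors of 6: 1, 2, 3, 6; μ(6/d) for each: 1, -1, -1, 1.
Σ = 4^1 − 4^2 − 4^3 + 4^6 = 4020.
N = 4020/6 = 670.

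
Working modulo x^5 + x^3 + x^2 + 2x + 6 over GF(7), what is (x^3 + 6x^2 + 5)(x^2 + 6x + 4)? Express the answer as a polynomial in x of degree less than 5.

5x^4 + 4x^3

Multiply in GF(7)[x]: (x^3 + 6x^2 + 5)·(x^2 + 6x + 4) = x^5 + 5x^4 + 5x^3 + x^2 + 2x + 6.
Reduce using x^5 ≡ 6x^3 + 6x^2 + 5x + 1 (mod x^5 + x^3 + x^2 + 2x + 6).
Reduced: 5x^4 + 4x^3.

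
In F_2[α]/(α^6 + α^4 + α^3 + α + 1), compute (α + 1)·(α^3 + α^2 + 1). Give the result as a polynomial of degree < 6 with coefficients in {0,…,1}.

α^4 + α^2 + α + 1

Multiply in F_2[α]: (α + 1)·(α^3 + α^2 + 1) = α^4 + α^2 + α + 1.
Reduced: α^4 + α^2 + α + 1.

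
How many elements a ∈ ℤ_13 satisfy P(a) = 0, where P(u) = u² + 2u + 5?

2

Evaluate at each of the 13 elements of ℤ_13:
P(0) = 5; P(1) = 8; P(2) = 0 → root; P(3) = 7; P(4) = 3; P(5) = 1; P(6) = 1; P(7) = 3; P(8) = 7; P(9) = 0 → root; P(10) = 8; P(11) = 5; P(12) = 4.
Roots: {2, 9}.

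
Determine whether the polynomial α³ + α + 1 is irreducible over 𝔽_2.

Yes

Write h(α) = α³ + α + 1.
Check for roots in 𝔽_2: h(0) = 1; h(1) = 1.
No roots. A degree-3 polynomial over a field with no linear factor is irreducible.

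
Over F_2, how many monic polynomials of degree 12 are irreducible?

x^(2^12) − x is the product of all monic irreducibles of degree dividing 12; Möbius inversion gives N = (1/12) Σ μ(12/d)·2^d.
Divisors of 12: 1, 2, 3, 4, 6, 12; μ(12/d) for each: 0, 1, 0, -1, -1, 1.
Σ = 2^2 − 2^4 − 2^6 + 2^12 = 4020.
N = 4020/12 = 335.

335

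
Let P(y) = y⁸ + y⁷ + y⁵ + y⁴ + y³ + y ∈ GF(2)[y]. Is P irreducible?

Check for roots in GF(2): P(0) = 0 → root; P(1) = 0 → root.
P(0) = 0, so (y) divides P(y); P is reducible.

No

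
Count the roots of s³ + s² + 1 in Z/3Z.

Write P(s) = s³ + s² + 1.
Evaluate at each of the 3 elements of Z/3Z:
P(0) = 1; P(1) = 0 → root; P(2) = 1.
Roots: {1}.

1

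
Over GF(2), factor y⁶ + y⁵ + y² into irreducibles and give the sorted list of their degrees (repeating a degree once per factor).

Write g(y) = y⁶ + y⁵ + y².
Roots in GF(2): g(0) = 0 → root; g(1) = 1.
Linear factors from roots: (y).
Complete factorization: g(y) = (y)^2·(y⁴ + y³ + 1).
Factor degrees with multiplicity: 1 + 1 + 4 = 6.

1, 1, 4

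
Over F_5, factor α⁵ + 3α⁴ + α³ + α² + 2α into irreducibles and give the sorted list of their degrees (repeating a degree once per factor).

1, 1, 3

Write g(α) = α⁵ + 3α⁴ + α³ + α² + 2α.
Roots in F_5: g(0) = 0 → root; g(1) = 3; g(2) = 1; g(3) = 3; g(4) = 0 → root.
Linear factors from roots: (α), (α + 1).
Complete factorization: g(α) = (α)·(α + 1)·(α³ + 2α² + 4α + 2).
Factor degrees with multiplicity: 1 + 1 + 3 = 5.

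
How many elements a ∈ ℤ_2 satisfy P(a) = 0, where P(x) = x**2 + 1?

Evaluate at each of the 2 elements of ℤ_2:
P(0) = 1; P(1) = 0 → root.
Roots: {1}.

1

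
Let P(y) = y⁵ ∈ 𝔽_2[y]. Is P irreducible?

No

Check for roots in 𝔽_2: P(0) = 0 → root; P(1) = 1.
P(0) = 0, so (y) divides P(y); P is reducible.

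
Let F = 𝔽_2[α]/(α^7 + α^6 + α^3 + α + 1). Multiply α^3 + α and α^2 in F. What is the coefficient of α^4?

Multiply in 𝔽_2[α]: (α^3 + α)·(α^2) = α^5 + α^3.
Reduced: α^5 + α^3.

0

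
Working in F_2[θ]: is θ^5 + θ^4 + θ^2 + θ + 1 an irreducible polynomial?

Write g(θ) = θ^5 + θ^4 + θ^2 + θ + 1.
Check for roots in F_2: g(0) = 1; g(1) = 1.
No roots, so no linear factors.
Monic irreducibles of degree 2 over GF(2): θ^2 + θ + 1.
None of them divide g (all give nonzero remainder).
No irreducible factor of degree ≤ 2 exists, so g is irreducible over GF(2).

Yes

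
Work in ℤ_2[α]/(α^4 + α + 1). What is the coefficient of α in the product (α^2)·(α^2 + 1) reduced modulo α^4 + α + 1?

1

Multiply in ℤ_2[α]: (α^2)·(α^2 + 1) = α^4 + α^2.
Reduce using α^4 ≡ α + 1 (mod α^4 + α + 1).
Reduced: α^2 + α + 1.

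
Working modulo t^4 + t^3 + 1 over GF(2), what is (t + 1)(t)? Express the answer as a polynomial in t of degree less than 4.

t^2 + t

Multiply in GF(2)[t]: (t + 1)·(t) = t^2 + t.
Reduced: t^2 + t.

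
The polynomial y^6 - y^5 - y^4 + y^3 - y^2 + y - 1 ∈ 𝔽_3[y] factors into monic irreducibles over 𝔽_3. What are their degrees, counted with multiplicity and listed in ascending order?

Write g(y) = y^6 - y^5 - y^4 + y^3 - y^2 + y - 1.
Roots in 𝔽_3: g(0) = 2; g(1) = 2; g(2) = 0 → root.
Linear factors from roots: (y + 1).
Complete factorization: g(y) = (y + 1)·(y^2 + y - 1)·(y^3 - y + 1).
Factor degrees with multiplicity: 1 + 2 + 3 = 6.

1, 2, 3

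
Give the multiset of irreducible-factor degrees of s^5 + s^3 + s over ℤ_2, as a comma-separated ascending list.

Write g(s) = s^5 + s^3 + s.
Roots in ℤ_2: g(0) = 0 → root; g(1) = 1.
Linear factors from roots: (s).
Complete factorization: g(s) = (s)·(s^2 + s + 1)^2.
Factor degrees with multiplicity: 1 + 2 + 2 = 5.

1, 2, 2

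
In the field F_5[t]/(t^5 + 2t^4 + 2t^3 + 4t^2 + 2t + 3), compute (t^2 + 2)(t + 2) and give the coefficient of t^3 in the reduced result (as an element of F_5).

1

Multiply in F_5[t]: (t^2 + 2)·(t + 2) = t^3 + 2t^2 + 2t + 4.
Reduced: t^3 + 2t^2 + 2t + 4.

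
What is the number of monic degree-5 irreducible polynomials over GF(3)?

By the necklace-counting formula, N_3(5) = (1/5) Σ_{d|5} μ(5/d)·3^d.
Divisors of 5: 1, 5; μ(5/d) for each: -1, 1.
Σ = − 3^1 + 3^5 = 240.
N = 240/5 = 48.

48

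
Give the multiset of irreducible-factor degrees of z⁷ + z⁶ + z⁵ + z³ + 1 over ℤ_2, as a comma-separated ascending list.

2, 2, 3

Write f(z) = z⁷ + z⁶ + z⁵ + z³ + 1.
Roots in ℤ_2: f(0) = 1; f(1) = 1.
Complete factorization: f(z) = (z² + z + 1)^2·(z³ + z² + 1).
Factor degrees with multiplicity: 2 + 2 + 3 = 7.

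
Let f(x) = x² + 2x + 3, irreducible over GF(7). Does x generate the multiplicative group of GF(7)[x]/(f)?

Yes

|GF(7^2)^×| = 7^2 − 1 = 48. Prime factorization: 48 = 2^4·3.
f is primitive ⇔ x has order 48 in GF(7)[x]/(f), i.e. x^(48/q) ≠ 1 for each prime q | 48.
x^(24) mod f = 6.
x^(16) mod f = 2.
None equal 1, so x has full order 48; f is primitive.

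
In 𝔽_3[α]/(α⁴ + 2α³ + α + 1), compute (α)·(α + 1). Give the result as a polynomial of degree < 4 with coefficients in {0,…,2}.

Multiply in 𝔽_3[α]: (α)·(α + 1) = α² + α.
Reduced: α² + α.

α^2 + α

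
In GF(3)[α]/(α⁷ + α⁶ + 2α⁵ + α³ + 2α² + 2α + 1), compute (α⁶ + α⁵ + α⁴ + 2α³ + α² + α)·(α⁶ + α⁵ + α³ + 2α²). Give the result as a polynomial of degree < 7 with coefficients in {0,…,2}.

2α^6 + 2α^5 + 2α^2 + 2

Multiply in GF(3)[α]: (α⁶ + α⁵ + α⁴ + 2α³ + α² + α)·(α⁶ + α⁵ + α³ + 2α²) = α¹² + 2α¹¹ + 2α¹⁰ + α⁹ + 2α⁷ + 2α⁶ + 2α⁵ + 2α³.
Reduce using α⁷ ≡ 2α⁶ + α⁵ + 2α³ + α² + α + 2 (mod α⁷ + α⁶ + 2α⁵ + α³ + 2α² + 2α + 1).
Reduced: 2α⁶ + 2α⁵ + 2α² + 2.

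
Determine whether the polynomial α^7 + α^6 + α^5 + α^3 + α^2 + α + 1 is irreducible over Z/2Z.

Write h(α) = α^7 + α^6 + α^5 + α^3 + α^2 + α + 1.
Check for roots in Z/2Z: h(0) = 1; h(1) = 1.
No roots, so no linear factors.
Monic irreducibles of degree 2 over GF(2): α^2 + α + 1.
None of them divide h (all give nonzero remainder).
Monic irreducibles of degree 3 over GF(2): α^3 + α + 1, α^3 + α^2 + 1.
None of them divide h (all give nonzero remainder).
No irreducible factor of degree ≤ 3 exists, so h is irreducible over GF(2).

Yes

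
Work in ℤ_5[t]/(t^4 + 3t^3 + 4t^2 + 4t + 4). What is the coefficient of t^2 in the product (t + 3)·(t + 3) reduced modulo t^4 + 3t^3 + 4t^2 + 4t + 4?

Multiply in ℤ_5[t]: (t + 3)·(t + 3) = t^2 + t + 4.
Reduced: t^2 + t + 4.

1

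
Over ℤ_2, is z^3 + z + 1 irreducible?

Yes

Write P(z) = z^3 + z + 1.
Check for roots in ℤ_2: P(0) = 1; P(1) = 1.
No roots. A degree-3 polynomial over a field with no linear factor is irreducible.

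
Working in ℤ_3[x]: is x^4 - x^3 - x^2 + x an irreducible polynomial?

Write g(x) = x^4 - x^3 - x^2 + x.
Check for roots in ℤ_3: g(0) = 0 → root; g(1) = 0 → root; g(2) = 0 → root.
g(0) = 0, so (x) divides g(x); g is reducible.

No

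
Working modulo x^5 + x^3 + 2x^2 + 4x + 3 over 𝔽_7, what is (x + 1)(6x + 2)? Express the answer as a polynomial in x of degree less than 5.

6x^2 + x + 2

Multiply in 𝔽_7[x]: (x + 1)·(6x + 2) = 6x^2 + x + 2.
Reduced: 6x^2 + x + 2.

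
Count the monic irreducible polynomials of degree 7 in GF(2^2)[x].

2340

By the necklace-counting formula, N_4(7) = (1/7) Σ_{d|7} μ(7/d)·4^d.
Divisors of 7: 1, 7; μ(7/d) for each: -1, 1.
Σ = − 4^1 + 4^7 = 16380.
N = 16380/7 = 2340.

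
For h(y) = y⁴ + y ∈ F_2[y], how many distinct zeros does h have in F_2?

Evaluate at each of the 2 elements of F_2:
h(0) = 0 → root; h(1) = 0 → root.
Roots: {0, 1}.

2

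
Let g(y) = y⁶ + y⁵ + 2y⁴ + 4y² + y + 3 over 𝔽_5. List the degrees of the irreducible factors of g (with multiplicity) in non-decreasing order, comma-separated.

2, 2, 2

Roots in 𝔽_5: g(0) = 3; g(1) = 2; g(2) = 4; g(3) = 1; g(4) = 3.
Complete factorization: g(y) = (y² + 2)·(y² + 3y + 3)^2.
Factor degrees with multiplicity: 2 + 2 + 2 = 6.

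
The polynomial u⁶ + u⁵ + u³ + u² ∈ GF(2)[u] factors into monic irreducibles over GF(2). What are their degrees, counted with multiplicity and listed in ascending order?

Write f(u) = u⁶ + u⁵ + u³ + u².
Roots in GF(2): f(0) = 0 → root; f(1) = 0 → root.
Linear factors from roots: (u), (u + 1).
Complete factorization: f(u) = (u)^2·(u + 1)^2·(u² + u + 1).
Factor degrees with multiplicity: 1 + 1 + 1 + 1 + 2 = 6.

1, 1, 1, 1, 2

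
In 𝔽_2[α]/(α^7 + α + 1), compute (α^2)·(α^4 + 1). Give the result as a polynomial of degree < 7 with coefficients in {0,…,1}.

α^6 + α^2

Multiply in 𝔽_2[α]: (α^2)·(α^4 + 1) = α^6 + α^2.
Reduced: α^6 + α^2.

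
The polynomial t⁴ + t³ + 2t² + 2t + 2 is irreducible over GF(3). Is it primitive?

Write f(t) = t⁴ + t³ + 2t² + 2t + 2.
|GF(3^4)^×| = 3^4 − 1 = 80. Prime factorization: 80 = 2^4·5.
f is primitive ⇔ t has order 80 in GF(3)[t]/(f), i.e. t^(80/q) ≠ 1 for each prime q | 80.
t^(40) mod f = 2.
t^(16) mod f = t² + t.
None equal 1, so t has full order 80; f is primitive.

Yes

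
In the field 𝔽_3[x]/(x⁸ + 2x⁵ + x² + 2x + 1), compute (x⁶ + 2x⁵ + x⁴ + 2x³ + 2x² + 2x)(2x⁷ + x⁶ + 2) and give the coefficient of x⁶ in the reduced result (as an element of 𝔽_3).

1

Multiply in 𝔽_3[x]: (x⁶ + 2x⁵ + x⁴ + 2x³ + 2x² + 2x)·(2x⁷ + x⁶ + 2) = 2x¹³ + 2x¹² + x¹¹ + 2x¹⁰ + 2x⁷ + 2x⁶ + x⁵ + 2x⁴ + x³ + x² + x.
Reduce using x⁸ ≡ x⁵ + 2x² + x + 2 (mod x⁸ + 2x⁵ + x² + 2x + 1).
Reduced: x⁷ + x⁶ + x⁵ + 2x³ + x² + 2.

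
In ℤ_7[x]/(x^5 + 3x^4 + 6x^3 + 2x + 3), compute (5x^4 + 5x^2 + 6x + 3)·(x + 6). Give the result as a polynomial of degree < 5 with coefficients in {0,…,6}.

x^4 + 3x^3 + x^2 + x + 3

Multiply in ℤ_7[x]: (5x^4 + 5x^2 + 6x + 3)·(x + 6) = 5x^5 + 2x^4 + 5x^3 + x^2 + 4x + 4.
Reduce using x^5 ≡ 4x^4 + x^3 + 5x + 4 (mod x^5 + 3x^4 + 6x^3 + 2x + 3).
Reduced: x^4 + 3x^3 + x^2 + x + 3.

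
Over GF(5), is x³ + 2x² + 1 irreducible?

Write h(x) = x³ + 2x² + 1.
Check for roots in GF(5): h(0) = 1; h(1) = 4; h(2) = 2; h(3) = 1; h(4) = 2.
No roots. A degree-3 polynomial over a field with no linear factor is irreducible.

Yes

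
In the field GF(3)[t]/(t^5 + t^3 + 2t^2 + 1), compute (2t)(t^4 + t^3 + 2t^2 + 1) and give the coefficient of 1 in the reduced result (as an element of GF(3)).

Multiply in GF(3)[t]: (2t)·(t^4 + t^3 + 2t^2 + 1) = 2t^5 + 2t^4 + t^3 + 2t.
Reduce using t^5 ≡ 2t^3 + t^2 + 2 (mod t^5 + t^3 + 2t^2 + 1).
Reduced: 2t^4 + 2t^3 + 2t^2 + 2t + 1.

1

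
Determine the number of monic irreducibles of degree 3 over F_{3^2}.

240

By the necklace-counting formula, N_9(3) = (1/3) Σ_{d|3} μ(3/d)·9^d.
Divisors of 3: 1, 3; μ(3/d) for each: -1, 1.
Σ = − 9^1 + 9^3 = 720.
N = 720/3 = 240.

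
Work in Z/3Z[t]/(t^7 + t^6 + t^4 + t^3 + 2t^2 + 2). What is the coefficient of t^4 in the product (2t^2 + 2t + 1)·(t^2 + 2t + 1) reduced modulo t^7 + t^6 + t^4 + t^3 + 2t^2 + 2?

2

Multiply in Z/3Z[t]: (2t^2 + 2t + 1)·(t^2 + 2t + 1) = 2t^4 + t^2 + t + 1.
Reduced: 2t^4 + t^2 + t + 1.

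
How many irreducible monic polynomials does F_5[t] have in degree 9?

217000

The number of monic irreducibles of degree 9 over GF(5) is (1/9)·Σ_{d∣9} μ(9/d) 5^d.
Divisors of 9: 1, 3, 9; μ(9/d) for each: 0, -1, 1.
Σ = − 5^3 + 5^9 = 1953000.
N = 1953000/9 = 217000.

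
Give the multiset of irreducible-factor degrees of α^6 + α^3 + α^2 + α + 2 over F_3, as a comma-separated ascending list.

1, 1, 2, 2

Write f(α) = α^6 + α^3 + α^2 + α + 2.
Roots in F_3: f(0) = 2; f(1) = 0 → root; f(2) = 2.
Linear factors from roots: (α + 2).
Complete factorization: f(α) = (α + 2)^2·(α^2 + 1)·(α^2 + 2α + 2).
Factor degrees with multiplicity: 1 + 1 + 2 + 2 = 6.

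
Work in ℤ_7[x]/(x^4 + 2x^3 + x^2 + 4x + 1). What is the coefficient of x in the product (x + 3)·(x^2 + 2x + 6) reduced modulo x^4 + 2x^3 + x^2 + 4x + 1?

5

Multiply in ℤ_7[x]: (x + 3)·(x^2 + 2x + 6) = x^3 + 5x^2 + 5x + 4.
Reduced: x^3 + 5x^2 + 5x + 4.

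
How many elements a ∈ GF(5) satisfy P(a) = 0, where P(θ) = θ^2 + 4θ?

Evaluate at each of the 5 elements of GF(5):
P(0) = 0 → root; P(1) = 0 → root; P(2) = 2; P(3) = 1; P(4) = 2.
Roots: {0, 1}.

2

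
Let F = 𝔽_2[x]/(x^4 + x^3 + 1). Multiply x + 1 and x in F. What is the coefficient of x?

1

Multiply in 𝔽_2[x]: (x + 1)·(x) = x^2 + x.
Reduced: x^2 + x.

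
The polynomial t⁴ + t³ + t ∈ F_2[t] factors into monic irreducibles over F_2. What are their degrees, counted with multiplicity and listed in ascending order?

1, 3

Write f(t) = t⁴ + t³ + t.
Roots in F_2: f(0) = 0 → root; f(1) = 1.
Linear factors from roots: (t).
Complete factorization: f(t) = (t)·(t³ + t² + 1).
Factor degrees with multiplicity: 1 + 3 = 4.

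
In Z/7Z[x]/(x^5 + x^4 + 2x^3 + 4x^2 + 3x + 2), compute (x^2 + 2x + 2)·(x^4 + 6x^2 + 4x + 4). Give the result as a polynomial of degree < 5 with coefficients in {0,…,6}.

Multiply in Z/7Z[x]: (x^2 + 2x + 2)·(x^4 + 6x^2 + 4x + 4) = x^6 + 2x^5 + x^4 + 2x^3 + 3x^2 + 2x + 1.
Reduce using x^5 ≡ 6x^4 + 5x^3 + 3x^2 + 4x + 5 (mod x^5 + x^4 + 2x^3 + 4x^2 + 3x + 2).
Reduced: 5x^4 + 3x^3 + 3x^2 + 4x + 6.

5x^4 + 3x^3 + 3x^2 + 4x + 6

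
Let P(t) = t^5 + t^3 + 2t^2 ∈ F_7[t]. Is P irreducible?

No

Check for roots in F_7: P(0) = 0 → root; P(1) = 4; P(2) = 6; P(3) = 1; P(4) = 0 → root; P(5) = 3; P(6) = 0 → root.
P(0) = 0, so (t) divides P(t); P is reducible.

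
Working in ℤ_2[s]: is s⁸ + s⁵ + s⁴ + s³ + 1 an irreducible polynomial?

Write m(s) = s⁸ + s⁵ + s⁴ + s³ + 1.
Check for roots in ℤ_2: m(0) = 1; m(1) = 1.
No roots, so no linear factors.
Monic irreducibles of degree 2 over GF(2): s² + s + 1.
None of them divide m (all give nonzero remainder).
Monic irreducibles of degree 3 over GF(2): s³ + s + 1, s³ + s² + 1.
None of them divide m (all give nonzero remainder).
Monic irreducibles of degree 4 over GF(2): s⁴ + s + 1, s⁴ + s³ + 1, s⁴ + s³ + s² + s + 1.
None of them divide m (all give nonzero remainder).
No irreducible factor of degree ≤ 4 exists, so m is irreducible over GF(2).

Yes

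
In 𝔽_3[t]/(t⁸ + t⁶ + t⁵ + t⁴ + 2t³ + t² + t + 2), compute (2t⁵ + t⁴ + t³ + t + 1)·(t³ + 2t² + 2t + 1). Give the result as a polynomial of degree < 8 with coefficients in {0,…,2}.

Multiply in 𝔽_3[t]: (2t⁵ + t⁴ + t³ + t + 1)·(t³ + 2t² + 2t + 1) = 2t⁸ + 2t⁷ + t⁶ + t⁴ + t³ + t² + 1.
Reduce using t⁸ ≡ 2t⁶ + 2t⁵ + 2t⁴ + t³ + 2t² + 2t + 1 (mod t⁸ + t⁶ + t⁵ + t⁴ + 2t³ + t² + t + 2).
Reduced: 2t⁷ + 2t⁶ + t⁵ + 2t⁴ + 2t² + t.

2t^7 + 2t^6 + t^5 + 2t^4 + 2t^2 + t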